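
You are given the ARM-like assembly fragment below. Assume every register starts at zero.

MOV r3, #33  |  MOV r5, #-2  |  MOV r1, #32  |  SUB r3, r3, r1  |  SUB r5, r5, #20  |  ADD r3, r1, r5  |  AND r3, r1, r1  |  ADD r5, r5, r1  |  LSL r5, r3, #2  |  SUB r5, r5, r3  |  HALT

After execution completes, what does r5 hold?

96

r3=33
r5=-2
r1=32
r3=33-32=1
r5=(-2)-20=-22
r3=32+(-22)=10
r3=32&32=32
r5=(-22)+32=10
r5=32<<2=128
r5=128-32=96
halt.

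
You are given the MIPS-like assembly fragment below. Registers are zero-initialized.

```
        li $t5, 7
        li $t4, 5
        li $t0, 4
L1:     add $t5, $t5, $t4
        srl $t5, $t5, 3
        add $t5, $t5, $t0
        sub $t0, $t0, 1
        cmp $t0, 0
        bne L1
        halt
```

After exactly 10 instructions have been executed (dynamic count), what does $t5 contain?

after li $t5, 7: $t5=7
after li $t4, 5: $t4=5
after li $t0, 4: $t0=4
after add $t5, $t5, $t4: $t5=7+5=12
after srl $t5, $t5, 3: $t5=12>>3=1
after add $t5, $t5, $t0: $t5=1+4=5
after sub $t0, $t0, 1: $t0=4-1=3
cmp $t0, 0  (cmp 3,0)
bne L1: taken
after add $t5, $t5, $t4: $t5=5+5=10
After step 10: $t5 = 10.

10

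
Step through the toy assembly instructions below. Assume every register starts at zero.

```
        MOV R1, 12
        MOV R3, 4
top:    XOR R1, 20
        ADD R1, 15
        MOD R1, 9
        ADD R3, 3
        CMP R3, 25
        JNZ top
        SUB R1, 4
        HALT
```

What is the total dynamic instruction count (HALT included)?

46

R1=12
R3=4
R1=12^20=24
R1=24+15=39
R1=39%9=3
R3=4+3=7
CMP R3, 25  (cmp 7,25)
JNZ top: taken
R1=3^20=23
R1=23+15=38
R1=38%9=2
R3=7+3=10
CMP R3, 25  (cmp 10,25)
JNZ top: taken
R1=2^20=22
R1=22+15=37
R1=37%9=1
R3=10+3=13
CMP R3, 25  (cmp 13,25)
JNZ top: taken
R1=1^20=21
R1=21+15=36
R1=36%9=0
R3=13+3=16
CMP R3, 25  (cmp 16,25)
JNZ top: taken
R1=0^20=20
R1=20+15=35
R1=35%9=8
R3=16+3=19
CMP R3, 25  (cmp 19,25)
JNZ top: taken
R1=8^20=28
R1=28+15=43
R1=43%9=7
R3=19+3=22
CMP R3, 25  (cmp 22,25)
JNZ top: taken
R1=7^20=19
R1=19+15=34
R1=34%9=7
R3=22+3=25
CMP R3, 25  (cmp 25,25)
JNZ top: not taken
R1=7-4=3
halt.
Total executed instructions: 46.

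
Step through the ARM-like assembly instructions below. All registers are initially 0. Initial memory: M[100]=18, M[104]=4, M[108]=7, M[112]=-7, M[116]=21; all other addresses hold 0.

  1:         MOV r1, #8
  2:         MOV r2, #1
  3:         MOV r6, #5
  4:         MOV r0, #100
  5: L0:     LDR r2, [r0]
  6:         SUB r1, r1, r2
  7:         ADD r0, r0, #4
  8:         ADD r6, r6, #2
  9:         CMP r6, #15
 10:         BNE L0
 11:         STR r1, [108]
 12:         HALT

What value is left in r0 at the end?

120

after MOV r1, #8: r1=8
after MOV r2, #1: r2=1
after MOV r6, #5: r6=5
after MOV r0, #100: r0=100
after LDR r2, [r0]: r2=M[100]=18
after SUB r1, r1, r2: r1=8-18=-10
after ADD r0, r0, #4: r0=100+4=104
after ADD r6, r6, #2: r6=5+2=7
CMP r6, #15  (cmp 7,15)
BNE L0: taken
after LDR r2, [r0]: r2=M[104]=4
after SUB r1, r1, r2: r1=(-10)-4=-14
after ADD r0, r0, #4: r0=104+4=108
after ADD r6, r6, #2: r6=7+2=9
CMP r6, #15  (cmp 9,15)
BNE L0: taken
after LDR r2, [r0]: r2=M[108]=7
after SUB r1, r1, r2: r1=(-14)-7=-21
after ADD r0, r0, #4: r0=108+4=112
after ADD r6, r6, #2: r6=9+2=11
CMP r6, #15  (cmp 11,15)
BNE L0: taken
after LDR r2, [r0]: r2=M[112]=-7
after SUB r1, r1, r2: r1=(-21)-(-7)=-14
after ADD r0, r0, #4: r0=112+4=116
after ADD r6, r6, #2: r6=11+2=13
CMP r6, #15  (cmp 13,15)
BNE L0: taken
after LDR r2, [r0]: r2=M[116]=21
after SUB r1, r1, r2: r1=(-14)-21=-35
after ADD r0, r0, #4: r0=116+4=120
after ADD r6, r6, #2: r6=13+2=15
CMP r6, #15  (cmp 15,15)
BNE L0: not taken
STR r1, [108] → M[108]=-35
halt.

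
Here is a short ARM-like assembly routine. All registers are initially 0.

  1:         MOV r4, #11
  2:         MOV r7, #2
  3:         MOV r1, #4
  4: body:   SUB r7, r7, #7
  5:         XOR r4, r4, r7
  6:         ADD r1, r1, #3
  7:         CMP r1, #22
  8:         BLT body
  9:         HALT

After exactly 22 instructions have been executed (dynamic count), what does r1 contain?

r4=11
r7=2
r1=4
r7=2-7=-5
r4=11^(-5)=-16
r1=4+3=7
CMP r1, #22  (cmp 7,22)
BLT body: taken
r7=(-5)-7=-12
r4=(-16)^(-12)=4
r1=7+3=10
CMP r1, #22  (cmp 10,22)
BLT body: taken
r7=(-12)-7=-19
r4=4^(-19)=-23
r1=10+3=13
CMP r1, #22  (cmp 13,22)
BLT body: taken
r7=(-19)-7=-26
r4=(-23)^(-26)=15
r1=13+3=16
CMP r1, #22  (cmp 16,22)
After step 22: r1 = 16.

16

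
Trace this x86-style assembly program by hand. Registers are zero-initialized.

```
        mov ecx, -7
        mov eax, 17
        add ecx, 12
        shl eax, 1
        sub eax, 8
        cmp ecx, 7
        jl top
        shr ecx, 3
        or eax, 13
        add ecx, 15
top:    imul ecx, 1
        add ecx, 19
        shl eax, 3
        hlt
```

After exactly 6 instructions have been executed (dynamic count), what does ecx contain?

5

mov ecx, -7 → ecx=-7
mov eax, 17 → eax=17
add ecx, 12 → ecx=(-7)+12=5
shl eax, 1 → eax=17<<1=34
sub eax, 8 → eax=34-8=26
cmp ecx, 7  (cmp 5,7)
After step 6: ecx = 5.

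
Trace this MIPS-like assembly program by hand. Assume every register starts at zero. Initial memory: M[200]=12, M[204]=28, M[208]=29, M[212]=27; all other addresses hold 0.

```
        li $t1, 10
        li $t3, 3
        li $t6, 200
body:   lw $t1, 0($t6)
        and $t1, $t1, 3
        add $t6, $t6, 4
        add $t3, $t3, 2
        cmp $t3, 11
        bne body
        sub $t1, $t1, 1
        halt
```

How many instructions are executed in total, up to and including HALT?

li $t1, 10 → $t1=10
li $t3, 3 → $t3=3
li $t6, 200 → $t6=200
lw $t1, 0($t6) → $t1=M[200]=12
and $t1, $t1, 3 → $t1=12&3=0
add $t6, $t6, 4 → $t6=200+4=204
add $t3, $t3, 2 → $t3=3+2=5
cmp $t3, 11  (cmp 5,11)
bne body: taken
lw $t1, 0($t6) → $t1=M[204]=28
and $t1, $t1, 3 → $t1=28&3=0
add $t6, $t6, 4 → $t6=204+4=208
add $t3, $t3, 2 → $t3=5+2=7
cmp $t3, 11  (cmp 7,11)
bne body: taken
lw $t1, 0($t6) → $t1=M[208]=29
and $t1, $t1, 3 → $t1=29&3=1
add $t6, $t6, 4 → $t6=208+4=212
add $t3, $t3, 2 → $t3=7+2=9
cmp $t3, 11  (cmp 9,11)
bne body: taken
lw $t1, 0($t6) → $t1=M[212]=27
and $t1, $t1, 3 → $t1=27&3=3
add $t6, $t6, 4 → $t6=212+4=216
add $t3, $t3, 2 → $t3=9+2=11
cmp $t3, 11  (cmp 11,11)
bne body: not taken
sub $t1, $t1, 1 → $t1=3-1=2
halt.
Total executed instructions: 29.

29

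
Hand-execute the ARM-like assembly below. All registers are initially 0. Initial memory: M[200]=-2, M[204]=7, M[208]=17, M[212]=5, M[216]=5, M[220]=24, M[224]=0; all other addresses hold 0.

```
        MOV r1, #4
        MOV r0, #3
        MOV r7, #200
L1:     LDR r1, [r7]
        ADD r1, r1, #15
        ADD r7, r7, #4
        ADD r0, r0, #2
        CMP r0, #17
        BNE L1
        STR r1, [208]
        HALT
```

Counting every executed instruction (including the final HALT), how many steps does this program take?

after MOV r1, #4: r1=4
after MOV r0, #3: r0=3
after MOV r7, #200: r7=200
after LDR r1, [r7]: r1=M[200]=-2
after ADD r1, r1, #15: r1=(-2)+15=13
after ADD r7, r7, #4: r7=200+4=204
after ADD r0, r0, #2: r0=3+2=5
CMP r0, #17  (cmp 5,17)
BNE L1: taken
after LDR r1, [r7]: r1=M[204]=7
after ADD r1, r1, #15: r1=7+15=22
after ADD r7, r7, #4: r7=204+4=208
after ADD r0, r0, #2: r0=5+2=7
CMP r0, #17  (cmp 7,17)
BNE L1: taken
after LDR r1, [r7]: r1=M[208]=17
after ADD r1, r1, #15: r1=17+15=32
after ADD r7, r7, #4: r7=208+4=212
after ADD r0, r0, #2: r0=7+2=9
CMP r0, #17  (cmp 9,17)
BNE L1: taken
after LDR r1, [r7]: r1=M[212]=5
after ADD r1, r1, #15: r1=5+15=20
after ADD r7, r7, #4: r7=212+4=216
after ADD r0, r0, #2: r0=9+2=11
CMP r0, #17  (cmp 11,17)
BNE L1: taken
after LDR r1, [r7]: r1=M[216]=5
after ADD r1, r1, #15: r1=5+15=20
after ADD r7, r7, #4: r7=216+4=220
after ADD r0, r0, #2: r0=11+2=13
CMP r0, #17  (cmp 13,17)
BNE L1: taken
after LDR r1, [r7]: r1=M[220]=24
after ADD r1, r1, #15: r1=24+15=39
after ADD r7, r7, #4: r7=220+4=224
after ADD r0, r0, #2: r0=13+2=15
CMP r0, #17  (cmp 15,17)
BNE L1: taken
after LDR r1, [r7]: r1=M[224]=0
after ADD r1, r1, #15: r1=0+15=15
after ADD r7, r7, #4: r7=224+4=228
after ADD r0, r0, #2: r0=15+2=17
CMP r0, #17  (cmp 17,17)
BNE L1: not taken
STR r1, [208] → M[208]=15
halt.
Total executed instructions: 47.

47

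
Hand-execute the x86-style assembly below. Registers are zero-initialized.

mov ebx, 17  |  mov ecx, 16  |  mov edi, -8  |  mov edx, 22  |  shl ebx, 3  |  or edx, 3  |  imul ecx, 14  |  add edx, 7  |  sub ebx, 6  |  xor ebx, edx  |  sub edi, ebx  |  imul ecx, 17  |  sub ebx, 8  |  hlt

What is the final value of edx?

after mov ebx, 17: ebx=17
after mov ecx, 16: ecx=16
after mov edi, -8: edi=-8
after mov edx, 22: edx=22
after shl ebx, 3: ebx=17<<3=136
after or edx, 3: edx=22|3=23
after imul ecx, 14: ecx=16*14=224
after add edx, 7: edx=23+7=30
after sub ebx, 6: ebx=136-6=130
after xor ebx, edx: ebx=130^30=156
after sub edi, ebx: edi=(-8)-156=-164
after imul ecx, 17: ecx=224*17=3808
after sub ebx, 8: ebx=156-8=148
halt.

30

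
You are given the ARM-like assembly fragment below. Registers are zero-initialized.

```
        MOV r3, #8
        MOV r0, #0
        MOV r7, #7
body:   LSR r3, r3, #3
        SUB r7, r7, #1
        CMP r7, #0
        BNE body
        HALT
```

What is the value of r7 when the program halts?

0

MOV r3, #8 → r3=8
MOV r0, #0 → r0=0
MOV r7, #7 → r7=7
LSR r3, r3, #3 → r3=8>>3=1
SUB r7, r7, #1 → r7=7-1=6
CMP r7, #0  (cmp 6,0)
BNE body: taken
LSR r3, r3, #3 → r3=1>>3=0
SUB r7, r7, #1 → r7=6-1=5
CMP r7, #0  (cmp 5,0)
BNE body: taken
LSR r3, r3, #3 → r3=0>>3=0
SUB r7, r7, #1 → r7=5-1=4
CMP r7, #0  (cmp 4,0)
BNE body: taken
LSR r3, r3, #3 → r3=0>>3=0
SUB r7, r7, #1 → r7=4-1=3
CMP r7, #0  (cmp 3,0)
BNE body: taken
LSR r3, r3, #3 → r3=0>>3=0
SUB r7, r7, #1 → r7=3-1=2
CMP r7, #0  (cmp 2,0)
BNE body: taken
LSR r3, r3, #3 → r3=0>>3=0
SUB r7, r7, #1 → r7=2-1=1
CMP r7, #0  (cmp 1,0)
BNE body: taken
LSR r3, r3, #3 → r3=0>>3=0
SUB r7, r7, #1 → r7=1-1=0
CMP r7, #0  (cmp 0,0)
BNE body: not taken
halt.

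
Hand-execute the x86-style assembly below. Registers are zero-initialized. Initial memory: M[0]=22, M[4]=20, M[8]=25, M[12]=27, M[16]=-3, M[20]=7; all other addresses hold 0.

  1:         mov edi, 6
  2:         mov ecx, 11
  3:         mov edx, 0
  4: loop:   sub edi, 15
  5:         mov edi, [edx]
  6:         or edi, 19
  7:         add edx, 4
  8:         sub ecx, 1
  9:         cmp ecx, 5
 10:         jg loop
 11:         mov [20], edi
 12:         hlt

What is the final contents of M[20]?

23

edi=6
ecx=11
edx=0
edi=6-15=-9
edi=M[0]=22
edi=22|19=23
edx=0+4=4
ecx=11-1=10
cmp ecx, 5  (cmp 10,5)
jg loop: taken
edi=23-15=8
edi=M[4]=20
edi=20|19=23
edx=4+4=8
ecx=10-1=9
cmp ecx, 5  (cmp 9,5)
jg loop: taken
edi=23-15=8
edi=M[8]=25
edi=25|19=27
edx=8+4=12
ecx=9-1=8
cmp ecx, 5  (cmp 8,5)
jg loop: taken
edi=27-15=12
edi=M[12]=27
edi=27|19=27
edx=12+4=16
ecx=8-1=7
cmp ecx, 5  (cmp 7,5)
jg loop: taken
edi=27-15=12
edi=M[16]=-3
edi=(-3)|19=-1
edx=16+4=20
ecx=7-1=6
cmp ecx, 5  (cmp 6,5)
jg loop: taken
edi=(-1)-15=-16
edi=M[20]=7
edi=7|19=23
edx=20+4=24
ecx=6-1=5
cmp ecx, 5  (cmp 5,5)
jg loop: not taken
mov [20], edi → M[20]=23
halt.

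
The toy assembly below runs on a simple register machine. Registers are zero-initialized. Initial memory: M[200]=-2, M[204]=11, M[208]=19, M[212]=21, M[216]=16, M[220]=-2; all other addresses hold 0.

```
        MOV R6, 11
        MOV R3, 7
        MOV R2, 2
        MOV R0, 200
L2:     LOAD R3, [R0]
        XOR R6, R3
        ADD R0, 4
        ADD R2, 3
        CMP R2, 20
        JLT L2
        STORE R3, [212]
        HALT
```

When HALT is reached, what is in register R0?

after MOV R6, 11: R6=11
after MOV R3, 7: R3=7
after MOV R2, 2: R2=2
after MOV R0, 200: R0=200
after LOAD R3, [R0]: R3=M[200]=-2
after XOR R6, R3: R6=11^(-2)=-11
after ADD R0, 4: R0=200+4=204
after ADD R2, 3: R2=2+3=5
CMP R2, 20  (cmp 5,20)
JLT L2: taken
after LOAD R3, [R0]: R3=M[204]=11
after XOR R6, R3: R6=(-11)^11=-2
after ADD R0, 4: R0=204+4=208
after ADD R2, 3: R2=5+3=8
CMP R2, 20  (cmp 8,20)
JLT L2: taken
after LOAD R3, [R0]: R3=M[208]=19
after XOR R6, R3: R6=(-2)^19=-19
after ADD R0, 4: R0=208+4=212
after ADD R2, 3: R2=8+3=11
CMP R2, 20  (cmp 11,20)
JLT L2: taken
after LOAD R3, [R0]: R3=M[212]=21
after XOR R6, R3: R6=(-19)^21=-8
after ADD R0, 4: R0=212+4=216
after ADD R2, 3: R2=11+3=14
CMP R2, 20  (cmp 14,20)
JLT L2: taken
after LOAD R3, [R0]: R3=M[216]=16
after XOR R6, R3: R6=(-8)^16=-24
after ADD R0, 4: R0=216+4=220
after ADD R2, 3: R2=14+3=17
CMP R2, 20  (cmp 17,20)
JLT L2: taken
after LOAD R3, [R0]: R3=M[220]=-2
after XOR R6, R3: R6=(-24)^(-2)=22
after ADD R0, 4: R0=220+4=224
after ADD R2, 3: R2=17+3=20
CMP R2, 20  (cmp 20,20)
JLT L2: not taken
STORE R3, [212] → M[212]=-2
halt.

224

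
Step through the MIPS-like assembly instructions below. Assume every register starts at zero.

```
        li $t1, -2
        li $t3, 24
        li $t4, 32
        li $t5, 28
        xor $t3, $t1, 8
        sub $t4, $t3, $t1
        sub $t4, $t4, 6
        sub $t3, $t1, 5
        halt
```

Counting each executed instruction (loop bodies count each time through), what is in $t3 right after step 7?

-10

li $t1, -2 → $t1=-2
li $t3, 24 → $t3=24
li $t4, 32 → $t4=32
li $t5, 28 → $t5=28
xor $t3, $t1, 8 → $t3=(-2)^8=-10
sub $t4, $t3, $t1 → $t4=(-10)-(-2)=-8
sub $t4, $t4, 6 → $t4=(-8)-6=-14
After step 7: $t3 = -10.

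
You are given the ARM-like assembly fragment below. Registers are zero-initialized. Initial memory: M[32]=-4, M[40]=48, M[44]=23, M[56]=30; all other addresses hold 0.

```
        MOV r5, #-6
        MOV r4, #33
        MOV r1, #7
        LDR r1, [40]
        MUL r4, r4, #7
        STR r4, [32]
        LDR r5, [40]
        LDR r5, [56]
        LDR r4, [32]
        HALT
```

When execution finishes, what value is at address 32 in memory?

231

after MOV r5, #-6: r5=-6
after MOV r4, #33: r4=33
after MOV r1, #7: r1=7
after LDR r1, [40]: r1=M[40]=48
after MUL r4, r4, #7: r4=33*7=231
STR r4, [32] → M[32]=231
after LDR r5, [40]: r5=M[40]=48
after LDR r5, [56]: r5=M[56]=30
after LDR r4, [32]: r4=M[32]=231
halt.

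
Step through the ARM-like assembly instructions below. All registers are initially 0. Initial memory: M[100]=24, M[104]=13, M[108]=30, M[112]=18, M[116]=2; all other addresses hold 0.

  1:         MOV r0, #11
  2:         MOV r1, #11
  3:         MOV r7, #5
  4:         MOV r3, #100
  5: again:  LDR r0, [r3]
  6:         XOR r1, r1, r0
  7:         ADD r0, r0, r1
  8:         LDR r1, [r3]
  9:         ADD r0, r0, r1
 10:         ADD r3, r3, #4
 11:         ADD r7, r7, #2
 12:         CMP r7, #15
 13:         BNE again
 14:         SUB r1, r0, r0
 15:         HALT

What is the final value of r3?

120

MOV r0, #11 → r0=11
MOV r1, #11 → r1=11
MOV r7, #5 → r7=5
MOV r3, #100 → r3=100
LDR r0, [r3] → r0=M[100]=24
XOR r1, r1, r0 → r1=11^24=19
ADD r0, r0, r1 → r0=24+19=43
LDR r1, [r3] → r1=M[100]=24
ADD r0, r0, r1 → r0=43+24=67
ADD r3, r3, #4 → r3=100+4=104
ADD r7, r7, #2 → r7=5+2=7
CMP r7, #15  (cmp 7,15)
BNE again: taken
LDR r0, [r3] → r0=M[104]=13
XOR r1, r1, r0 → r1=24^13=21
ADD r0, r0, r1 → r0=13+21=34
LDR r1, [r3] → r1=M[104]=13
ADD r0, r0, r1 → r0=34+13=47
ADD r3, r3, #4 → r3=104+4=108
ADD r7, r7, #2 → r7=7+2=9
CMP r7, #15  (cmp 9,15)
BNE again: taken
LDR r0, [r3] → r0=M[108]=30
XOR r1, r1, r0 → r1=13^30=19
ADD r0, r0, r1 → r0=30+19=49
LDR r1, [r3] → r1=M[108]=30
ADD r0, r0, r1 → r0=49+30=79
ADD r3, r3, #4 → r3=108+4=112
ADD r7, r7, #2 → r7=9+2=11
CMP r7, #15  (cmp 11,15)
BNE again: taken
LDR r0, [r3] → r0=M[112]=18
XOR r1, r1, r0 → r1=30^18=12
ADD r0, r0, r1 → r0=18+12=30
LDR r1, [r3] → r1=M[112]=18
ADD r0, r0, r1 → r0=30+18=48
ADD r3, r3, #4 → r3=112+4=116
ADD r7, r7, #2 → r7=11+2=13
CMP r7, #15  (cmp 13,15)
BNE again: taken
LDR r0, [r3] → r0=M[116]=2
XOR r1, r1, r0 → r1=18^2=16
ADD r0, r0, r1 → r0=2+16=18
LDR r1, [r3] → r1=M[116]=2
ADD r0, r0, r1 → r0=18+2=20
ADD r3, r3, #4 → r3=116+4=120
ADD r7, r7, #2 → r7=13+2=15
CMP r7, #15  (cmp 15,15)
BNE again: not taken
SUB r1, r0, r0 → r1=20-20=0
halt.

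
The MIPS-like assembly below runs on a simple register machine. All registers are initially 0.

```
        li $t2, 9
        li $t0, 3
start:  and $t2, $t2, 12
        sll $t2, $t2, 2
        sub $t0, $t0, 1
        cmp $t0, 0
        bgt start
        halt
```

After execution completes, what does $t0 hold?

0

li $t2, 9 → $t2=9
li $t0, 3 → $t0=3
and $t2, $t2, 12 → $t2=9&12=8
sll $t2, $t2, 2 → $t2=8<<2=32
sub $t0, $t0, 1 → $t0=3-1=2
cmp $t0, 0  (cmp 2,0)
bgt start: taken
and $t2, $t2, 12 → $t2=32&12=0
sll $t2, $t2, 2 → $t2=0<<2=0
sub $t0, $t0, 1 → $t0=2-1=1
cmp $t0, 0  (cmp 1,0)
bgt start: taken
and $t2, $t2, 12 → $t2=0&12=0
sll $t2, $t2, 2 → $t2=0<<2=0
sub $t0, $t0, 1 → $t0=1-1=0
cmp $t0, 0  (cmp 0,0)
bgt start: not taken
halt.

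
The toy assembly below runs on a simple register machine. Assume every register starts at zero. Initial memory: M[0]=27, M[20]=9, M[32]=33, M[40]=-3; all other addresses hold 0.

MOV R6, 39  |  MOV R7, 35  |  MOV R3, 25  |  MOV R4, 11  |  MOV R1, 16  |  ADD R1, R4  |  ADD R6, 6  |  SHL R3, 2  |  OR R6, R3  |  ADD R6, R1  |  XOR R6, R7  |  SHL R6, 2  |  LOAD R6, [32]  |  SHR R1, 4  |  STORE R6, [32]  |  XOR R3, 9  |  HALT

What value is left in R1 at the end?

R6=39
R7=35
R3=25
R4=11
R1=16
R1=16+11=27
R6=39+6=45
R3=25<<2=100
R6=45|100=109
R6=109+27=136
R6=136^35=171
R6=171<<2=684
R6=M[32]=33
R1=27>>4=1
STORE R6, [32] → M[32]=33
R3=100^9=109
halt.

1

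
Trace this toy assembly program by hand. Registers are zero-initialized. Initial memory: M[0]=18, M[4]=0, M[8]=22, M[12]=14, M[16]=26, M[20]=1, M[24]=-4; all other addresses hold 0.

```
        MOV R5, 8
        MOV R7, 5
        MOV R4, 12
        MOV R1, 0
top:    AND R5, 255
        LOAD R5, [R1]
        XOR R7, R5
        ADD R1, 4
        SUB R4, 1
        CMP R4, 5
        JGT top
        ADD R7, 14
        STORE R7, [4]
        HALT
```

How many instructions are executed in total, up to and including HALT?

56

MOV R5, 8 → R5=8
MOV R7, 5 → R7=5
MOV R4, 12 → R4=12
MOV R1, 0 → R1=0
AND R5, 255 → R5=8&255=8
LOAD R5, [R1] → R5=M[0]=18
XOR R7, R5 → R7=5^18=23
ADD R1, 4 → R1=0+4=4
SUB R4, 1 → R4=12-1=11
CMP R4, 5  (cmp 11,5)
JGT top: taken
AND R5, 255 → R5=18&255=18
LOAD R5, [R1] → R5=M[4]=0
XOR R7, R5 → R7=23^0=23
ADD R1, 4 → R1=4+4=8
SUB R4, 1 → R4=11-1=10
CMP R4, 5  (cmp 10,5)
JGT top: taken
AND R5, 255 → R5=0&255=0
LOAD R5, [R1] → R5=M[8]=22
XOR R7, R5 → R7=23^22=1
ADD R1, 4 → R1=8+4=12
SUB R4, 1 → R4=10-1=9
CMP R4, 5  (cmp 9,5)
JGT top: taken
AND R5, 255 → R5=22&255=22
LOAD R5, [R1] → R5=M[12]=14
XOR R7, R5 → R7=1^14=15
ADD R1, 4 → R1=12+4=16
SUB R4, 1 → R4=9-1=8
CMP R4, 5  (cmp 8,5)
JGT top: taken
AND R5, 255 → R5=14&255=14
LOAD R5, [R1] → R5=M[16]=26
XOR R7, R5 → R7=15^26=21
ADD R1, 4 → R1=16+4=20
SUB R4, 1 → R4=8-1=7
CMP R4, 5  (cmp 7,5)
JGT top: taken
AND R5, 255 → R5=26&255=26
LOAD R5, [R1] → R5=M[20]=1
XOR R7, R5 → R7=21^1=20
ADD R1, 4 → R1=20+4=24
SUB R4, 1 → R4=7-1=6
CMP R4, 5  (cmp 6,5)
JGT top: taken
AND R5, 255 → R5=1&255=1
LOAD R5, [R1] → R5=M[24]=-4
XOR R7, R5 → R7=20^(-4)=-24
ADD R1, 4 → R1=24+4=28
SUB R4, 1 → R4=6-1=5
CMP R4, 5  (cmp 5,5)
JGT top: not taken
ADD R7, 14 → R7=(-24)+14=-10
STORE R7, [4] → M[4]=-10
halt.
Total executed instructions: 56.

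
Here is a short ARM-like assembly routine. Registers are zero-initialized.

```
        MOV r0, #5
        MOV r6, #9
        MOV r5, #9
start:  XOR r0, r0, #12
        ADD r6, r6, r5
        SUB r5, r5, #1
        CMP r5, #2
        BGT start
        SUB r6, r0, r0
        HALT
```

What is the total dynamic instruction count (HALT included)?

MOV r0, #5 → r0=5
MOV r6, #9 → r6=9
MOV r5, #9 → r5=9
XOR r0, r0, #12 → r0=5^12=9
ADD r6, r6, r5 → r6=9+9=18
SUB r5, r5, #1 → r5=9-1=8
CMP r5, #2  (cmp 8,2)
BGT start: taken
XOR r0, r0, #12 → r0=9^12=5
ADD r6, r6, r5 → r6=18+8=26
SUB r5, r5, #1 → r5=8-1=7
CMP r5, #2  (cmp 7,2)
BGT start: taken
XOR r0, r0, #12 → r0=5^12=9
ADD r6, r6, r5 → r6=26+7=33
SUB r5, r5, #1 → r5=7-1=6
CMP r5, #2  (cmp 6,2)
BGT start: taken
XOR r0, r0, #12 → r0=9^12=5
ADD r6, r6, r5 → r6=33+6=39
SUB r5, r5, #1 → r5=6-1=5
CMP r5, #2  (cmp 5,2)
BGT start: taken
XOR r0, r0, #12 → r0=5^12=9
ADD r6, r6, r5 → r6=39+5=44
SUB r5, r5, #1 → r5=5-1=4
CMP r5, #2  (cmp 4,2)
BGT start: taken
XOR r0, r0, #12 → r0=9^12=5
ADD r6, r6, r5 → r6=44+4=48
SUB r5, r5, #1 → r5=4-1=3
CMP r5, #2  (cmp 3,2)
BGT start: taken
XOR r0, r0, #12 → r0=5^12=9
ADD r6, r6, r5 → r6=48+3=51
SUB r5, r5, #1 → r5=3-1=2
CMP r5, #2  (cmp 2,2)
BGT start: not taken
SUB r6, r0, r0 → r6=9-9=0
halt.
Total executed instructions: 40.

40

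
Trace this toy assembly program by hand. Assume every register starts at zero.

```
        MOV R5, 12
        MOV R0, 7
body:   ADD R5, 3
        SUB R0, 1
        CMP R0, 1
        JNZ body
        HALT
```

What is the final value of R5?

after MOV R5, 12: R5=12
after MOV R0, 7: R0=7
after ADD R5, 3: R5=12+3=15
after SUB R0, 1: R0=7-1=6
CMP R0, 1  (cmp 6,1)
JNZ body: taken
after ADD R5, 3: R5=15+3=18
after SUB R0, 1: R0=6-1=5
CMP R0, 1  (cmp 5,1)
JNZ body: taken
after ADD R5, 3: R5=18+3=21
after SUB R0, 1: R0=5-1=4
CMP R0, 1  (cmp 4,1)
JNZ body: taken
after ADD R5, 3: R5=21+3=24
after SUB R0, 1: R0=4-1=3
CMP R0, 1  (cmp 3,1)
JNZ body: taken
after ADD R5, 3: R5=24+3=27
after SUB R0, 1: R0=3-1=2
CMP R0, 1  (cmp 2,1)
JNZ body: taken
after ADD R5, 3: R5=27+3=30
after SUB R0, 1: R0=2-1=1
CMP R0, 1  (cmp 1,1)
JNZ body: not taken
halt.

30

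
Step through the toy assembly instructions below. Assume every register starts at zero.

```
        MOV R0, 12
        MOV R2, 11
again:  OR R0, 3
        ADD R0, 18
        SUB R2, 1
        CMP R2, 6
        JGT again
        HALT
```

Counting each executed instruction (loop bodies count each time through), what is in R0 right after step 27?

R0=12
R2=11
R0=12|3=15
R0=15+18=33
R2=11-1=10
CMP R2, 6  (cmp 10,6)
JGT again: taken
R0=33|3=35
R0=35+18=53
R2=10-1=9
CMP R2, 6  (cmp 9,6)
JGT again: taken
R0=53|3=55
R0=55+18=73
R2=9-1=8
CMP R2, 6  (cmp 8,6)
JGT again: taken
R0=73|3=75
R0=75+18=93
R2=8-1=7
CMP R2, 6  (cmp 7,6)
JGT again: taken
R0=93|3=95
R0=95+18=113
R2=7-1=6
CMP R2, 6  (cmp 6,6)
JGT again: not taken
After step 27: R0 = 113.

113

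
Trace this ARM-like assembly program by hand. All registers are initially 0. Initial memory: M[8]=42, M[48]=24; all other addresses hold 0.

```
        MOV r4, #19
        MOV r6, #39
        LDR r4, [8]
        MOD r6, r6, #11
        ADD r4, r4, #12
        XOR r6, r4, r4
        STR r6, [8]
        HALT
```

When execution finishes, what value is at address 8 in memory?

0

r4=19
r6=39
r4=M[8]=42
r6=39%11=6
r4=42+12=54
r6=54^54=0
STR r6, [8] → M[8]=0
halt.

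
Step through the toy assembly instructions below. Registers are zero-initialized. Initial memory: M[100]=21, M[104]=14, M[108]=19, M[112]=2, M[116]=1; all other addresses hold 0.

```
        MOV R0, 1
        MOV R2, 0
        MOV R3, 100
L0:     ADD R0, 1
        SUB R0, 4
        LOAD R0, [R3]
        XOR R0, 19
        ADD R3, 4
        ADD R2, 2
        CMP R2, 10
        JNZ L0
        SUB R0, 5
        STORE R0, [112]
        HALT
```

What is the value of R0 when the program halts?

13

MOV R0, 1 → R0=1
MOV R2, 0 → R2=0
MOV R3, 100 → R3=100
ADD R0, 1 → R0=1+1=2
SUB R0, 4 → R0=2-4=-2
LOAD R0, [R3] → R0=M[100]=21
XOR R0, 19 → R0=21^19=6
ADD R3, 4 → R3=100+4=104
ADD R2, 2 → R2=0+2=2
CMP R2, 10  (cmp 2,10)
JNZ L0: taken
ADD R0, 1 → R0=6+1=7
SUB R0, 4 → R0=7-4=3
LOAD R0, [R3] → R0=M[104]=14
XOR R0, 19 → R0=14^19=29
ADD R3, 4 → R3=104+4=108
ADD R2, 2 → R2=2+2=4
CMP R2, 10  (cmp 4,10)
JNZ L0: taken
ADD R0, 1 → R0=29+1=30
SUB R0, 4 → R0=30-4=26
LOAD R0, [R3] → R0=M[108]=19
XOR R0, 19 → R0=19^19=0
ADD R3, 4 → R3=108+4=112
ADD R2, 2 → R2=4+2=6
CMP R2, 10  (cmp 6,10)
JNZ L0: taken
ADD R0, 1 → R0=0+1=1
SUB R0, 4 → R0=1-4=-3
LOAD R0, [R3] → R0=M[112]=2
XOR R0, 19 → R0=2^19=17
ADD R3, 4 → R3=112+4=116
ADD R2, 2 → R2=6+2=8
CMP R2, 10  (cmp 8,10)
JNZ L0: taken
ADD R0, 1 → R0=17+1=18
SUB R0, 4 → R0=18-4=14
LOAD R0, [R3] → R0=M[116]=1
XOR R0, 19 → R0=1^19=18
ADD R3, 4 → R3=116+4=120
ADD R2, 2 → R2=8+2=10
CMP R2, 10  (cmp 10,10)
JNZ L0: not taken
SUB R0, 5 → R0=18-5=13
STORE R0, [112] → M[112]=13
halt.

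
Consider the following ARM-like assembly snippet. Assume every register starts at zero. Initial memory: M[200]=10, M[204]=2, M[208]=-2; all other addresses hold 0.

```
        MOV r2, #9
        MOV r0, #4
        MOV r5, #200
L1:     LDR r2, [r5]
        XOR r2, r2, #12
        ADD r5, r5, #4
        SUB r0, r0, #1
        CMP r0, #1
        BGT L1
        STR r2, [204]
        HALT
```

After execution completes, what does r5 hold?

after MOV r2, #9: r2=9
after MOV r0, #4: r0=4
after MOV r5, #200: r5=200
after LDR r2, [r5]: r2=M[200]=10
after XOR r2, r2, #12: r2=10^12=6
after ADD r5, r5, #4: r5=200+4=204
after SUB r0, r0, #1: r0=4-1=3
CMP r0, #1  (cmp 3,1)
BGT L1: taken
after LDR r2, [r5]: r2=M[204]=2
after XOR r2, r2, #12: r2=2^12=14
after ADD r5, r5, #4: r5=204+4=208
after SUB r0, r0, #1: r0=3-1=2
CMP r0, #1  (cmp 2,1)
BGT L1: taken
after LDR r2, [r5]: r2=M[208]=-2
after XOR r2, r2, #12: r2=(-2)^12=-14
after ADD r5, r5, #4: r5=208+4=212
after SUB r0, r0, #1: r0=2-1=1
CMP r0, #1  (cmp 1,1)
BGT L1: not taken
STR r2, [204] → M[204]=-14
halt.

212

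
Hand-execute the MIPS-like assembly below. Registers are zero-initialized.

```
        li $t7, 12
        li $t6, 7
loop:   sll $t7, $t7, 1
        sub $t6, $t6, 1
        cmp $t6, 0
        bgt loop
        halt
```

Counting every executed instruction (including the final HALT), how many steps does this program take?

31

li $t7, 12 → $t7=12
li $t6, 7 → $t6=7
sll $t7, $t7, 1 → $t7=12<<1=24
sub $t6, $t6, 1 → $t6=7-1=6
cmp $t6, 0  (cmp 6,0)
bgt loop: taken
sll $t7, $t7, 1 → $t7=24<<1=48
sub $t6, $t6, 1 → $t6=6-1=5
cmp $t6, 0  (cmp 5,0)
bgt loop: taken
sll $t7, $t7, 1 → $t7=48<<1=96
sub $t6, $t6, 1 → $t6=5-1=4
cmp $t6, 0  (cmp 4,0)
bgt loop: taken
sll $t7, $t7, 1 → $t7=96<<1=192
sub $t6, $t6, 1 → $t6=4-1=3
cmp $t6, 0  (cmp 3,0)
bgt loop: taken
sll $t7, $t7, 1 → $t7=192<<1=384
sub $t6, $t6, 1 → $t6=3-1=2
cmp $t6, 0  (cmp 2,0)
bgt loop: taken
sll $t7, $t7, 1 → $t7=384<<1=768
sub $t6, $t6, 1 → $t6=2-1=1
cmp $t6, 0  (cmp 1,0)
bgt loop: taken
sll $t7, $t7, 1 → $t7=768<<1=1536
sub $t6, $t6, 1 → $t6=1-1=0
cmp $t6, 0  (cmp 0,0)
bgt loop: not taken
halt.
Total executed instructions: 31.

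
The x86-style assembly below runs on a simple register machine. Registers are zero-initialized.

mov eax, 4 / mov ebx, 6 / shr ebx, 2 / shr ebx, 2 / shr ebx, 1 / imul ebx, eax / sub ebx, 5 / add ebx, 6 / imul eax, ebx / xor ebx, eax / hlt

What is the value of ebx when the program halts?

5

after mov eax, 4: eax=4
after mov ebx, 6: ebx=6
after shr ebx, 2: ebx=6>>2=1
after shr ebx, 2: ebx=1>>2=0
after shr ebx, 1: ebx=0>>1=0
after imul ebx, eax: ebx=0*4=0
after sub ebx, 5: ebx=0-5=-5
after add ebx, 6: ebx=(-5)+6=1
after imul eax, ebx: eax=4*1=4
after xor ebx, eax: ebx=1^4=5
halt.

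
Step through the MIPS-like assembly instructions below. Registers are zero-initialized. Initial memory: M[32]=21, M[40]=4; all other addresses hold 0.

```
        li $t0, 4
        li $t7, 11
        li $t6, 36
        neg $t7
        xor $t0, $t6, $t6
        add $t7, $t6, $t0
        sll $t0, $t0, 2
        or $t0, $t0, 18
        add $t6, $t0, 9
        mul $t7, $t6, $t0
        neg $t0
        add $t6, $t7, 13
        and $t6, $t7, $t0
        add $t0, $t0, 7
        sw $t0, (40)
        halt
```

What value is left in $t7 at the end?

486

li $t0, 4 → $t0=4
li $t7, 11 → $t7=11
li $t6, 36 → $t6=36
neg $t7 → $t7=-(11)=-11
xor $t0, $t6, $t6 → $t0=36^36=0
add $t7, $t6, $t0 → $t7=36+0=36
sll $t0, $t0, 2 → $t0=0<<2=0
or $t0, $t0, 18 → $t0=0|18=18
add $t6, $t0, 9 → $t6=18+9=27
mul $t7, $t6, $t0 → $t7=27*18=486
neg $t0 → $t0=-(18)=-18
add $t6, $t7, 13 → $t6=486+13=499
and $t6, $t7, $t0 → $t6=486&(-18)=486
add $t0, $t0, 7 → $t0=(-18)+7=-11
sw $t0, (40) → M[40]=-11
halt.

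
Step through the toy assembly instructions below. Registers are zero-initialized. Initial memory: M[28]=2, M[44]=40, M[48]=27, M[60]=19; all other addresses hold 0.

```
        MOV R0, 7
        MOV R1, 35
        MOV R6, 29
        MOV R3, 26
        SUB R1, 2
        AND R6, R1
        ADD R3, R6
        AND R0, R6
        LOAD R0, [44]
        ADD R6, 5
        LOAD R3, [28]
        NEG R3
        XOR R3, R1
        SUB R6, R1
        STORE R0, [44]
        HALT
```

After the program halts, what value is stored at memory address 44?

MOV R0, 7 → R0=7
MOV R1, 35 → R1=35
MOV R6, 29 → R6=29
MOV R3, 26 → R3=26
SUB R1, 2 → R1=35-2=33
AND R6, R1 → R6=29&33=1
ADD R3, R6 → R3=26+1=27
AND R0, R6 → R0=7&1=1
LOAD R0, [44] → R0=M[44]=40
ADD R6, 5 → R6=1+5=6
LOAD R3, [28] → R3=M[28]=2
NEG R3 → R3=-(2)=-2
XOR R3, R1 → R3=(-2)^33=-33
SUB R6, R1 → R6=6-33=-27
STORE R0, [44] → M[44]=40
halt.

40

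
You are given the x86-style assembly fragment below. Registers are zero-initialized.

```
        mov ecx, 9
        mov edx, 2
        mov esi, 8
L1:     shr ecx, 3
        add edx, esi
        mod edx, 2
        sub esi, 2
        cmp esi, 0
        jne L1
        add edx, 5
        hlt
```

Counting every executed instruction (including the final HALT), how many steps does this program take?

after mov ecx, 9: ecx=9
after mov edx, 2: edx=2
after mov esi, 8: esi=8
after shr ecx, 3: ecx=9>>3=1
after add edx, esi: edx=2+8=10
after mod edx, 2: edx=10%2=0
after sub esi, 2: esi=8-2=6
cmp esi, 0  (cmp 6,0)
jne L1: taken
after shr ecx, 3: ecx=1>>3=0
after add edx, esi: edx=0+6=6
after mod edx, 2: edx=6%2=0
after sub esi, 2: esi=6-2=4
cmp esi, 0  (cmp 4,0)
jne L1: taken
after shr ecx, 3: ecx=0>>3=0
after add edx, esi: edx=0+4=4
after mod edx, 2: edx=4%2=0
after sub esi, 2: esi=4-2=2
cmp esi, 0  (cmp 2,0)
jne L1: taken
after shr ecx, 3: ecx=0>>3=0
after add edx, esi: edx=0+2=2
after mod edx, 2: edx=2%2=0
after sub esi, 2: esi=2-2=0
cmp esi, 0  (cmp 0,0)
jne L1: not taken
after add edx, 5: edx=0+5=5
halt.
Total executed instructions: 29.

29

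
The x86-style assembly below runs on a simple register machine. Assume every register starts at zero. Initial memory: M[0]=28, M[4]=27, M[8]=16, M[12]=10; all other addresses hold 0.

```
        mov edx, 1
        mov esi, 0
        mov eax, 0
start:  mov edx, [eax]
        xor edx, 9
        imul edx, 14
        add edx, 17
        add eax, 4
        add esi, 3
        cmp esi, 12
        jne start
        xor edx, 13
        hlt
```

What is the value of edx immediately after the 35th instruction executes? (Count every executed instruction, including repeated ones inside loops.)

59

edx=1
esi=0
eax=0
edx=M[0]=28
edx=28^9=21
edx=21*14=294
edx=294+17=311
eax=0+4=4
esi=0+3=3
cmp esi, 12  (cmp 3,12)
jne start: taken
edx=M[4]=27
edx=27^9=18
edx=18*14=252
edx=252+17=269
eax=4+4=8
esi=3+3=6
cmp esi, 12  (cmp 6,12)
jne start: taken
edx=M[8]=16
edx=16^9=25
edx=25*14=350
edx=350+17=367
eax=8+4=12
esi=6+3=9
cmp esi, 12  (cmp 9,12)
jne start: taken
edx=M[12]=10
edx=10^9=3
edx=3*14=42
edx=42+17=59
eax=12+4=16
esi=9+3=12
cmp esi, 12  (cmp 12,12)
jne start: not taken
After step 35: edx = 59.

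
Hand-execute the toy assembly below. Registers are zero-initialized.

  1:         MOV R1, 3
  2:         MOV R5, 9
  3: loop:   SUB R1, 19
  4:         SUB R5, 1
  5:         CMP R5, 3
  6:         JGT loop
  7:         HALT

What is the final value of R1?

-111

MOV R1, 3 → R1=3
MOV R5, 9 → R5=9
SUB R1, 19 → R1=3-19=-16
SUB R5, 1 → R5=9-1=8
CMP R5, 3  (cmp 8,3)
JGT loop: taken
SUB R1, 19 → R1=(-16)-19=-35
SUB R5, 1 → R5=8-1=7
CMP R5, 3  (cmp 7,3)
JGT loop: taken
SUB R1, 19 → R1=(-35)-19=-54
SUB R5, 1 → R5=7-1=6
CMP R5, 3  (cmp 6,3)
JGT loop: taken
SUB R1, 19 → R1=(-54)-19=-73
SUB R5, 1 → R5=6-1=5
CMP R5, 3  (cmp 5,3)
JGT loop: taken
SUB R1, 19 → R1=(-73)-19=-92
SUB R5, 1 → R5=5-1=4
CMP R5, 3  (cmp 4,3)
JGT loop: taken
SUB R1, 19 → R1=(-92)-19=-111
SUB R5, 1 → R5=4-1=3
CMP R5, 3  (cmp 3,3)
JGT loop: not taken
halt.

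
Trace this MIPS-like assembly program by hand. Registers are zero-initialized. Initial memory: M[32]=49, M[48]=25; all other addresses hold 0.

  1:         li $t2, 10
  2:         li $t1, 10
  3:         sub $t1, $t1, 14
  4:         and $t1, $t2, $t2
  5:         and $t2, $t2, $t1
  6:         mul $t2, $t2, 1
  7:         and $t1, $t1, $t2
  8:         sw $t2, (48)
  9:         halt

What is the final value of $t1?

10

after li $t2, 10: $t2=10
after li $t1, 10: $t1=10
after sub $t1, $t1, 14: $t1=10-14=-4
after and $t1, $t2, $t2: $t1=10&10=10
after and $t2, $t2, $t1: $t2=10&10=10
after mul $t2, $t2, 1: $t2=10*1=10
after and $t1, $t1, $t2: $t1=10&10=10
sw $t2, (48) → M[48]=10
halt.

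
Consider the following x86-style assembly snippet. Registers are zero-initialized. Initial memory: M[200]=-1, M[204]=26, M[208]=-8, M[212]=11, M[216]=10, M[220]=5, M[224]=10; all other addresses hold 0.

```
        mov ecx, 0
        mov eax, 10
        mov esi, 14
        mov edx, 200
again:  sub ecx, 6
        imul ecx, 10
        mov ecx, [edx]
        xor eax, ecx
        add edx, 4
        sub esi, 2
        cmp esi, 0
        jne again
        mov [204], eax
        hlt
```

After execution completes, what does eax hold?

25

mov ecx, 0 → ecx=0
mov eax, 10 → eax=10
mov esi, 14 → esi=14
mov edx, 200 → edx=200
sub ecx, 6 → ecx=0-6=-6
imul ecx, 10 → ecx=(-6)*10=-60
mov ecx, [edx] → ecx=M[200]=-1
xor eax, ecx → eax=10^(-1)=-11
add edx, 4 → edx=200+4=204
sub esi, 2 → esi=14-2=12
cmp esi, 0  (cmp 12,0)
jne again: taken
sub ecx, 6 → ecx=(-1)-6=-7
imul ecx, 10 → ecx=(-7)*10=-70
mov ecx, [edx] → ecx=M[204]=26
xor eax, ecx → eax=(-11)^26=-17
add edx, 4 → edx=204+4=208
sub esi, 2 → esi=12-2=10
cmp esi, 0  (cmp 10,0)
jne again: taken
sub ecx, 6 → ecx=26-6=20
imul ecx, 10 → ecx=20*10=200
mov ecx, [edx] → ecx=M[208]=-8
xor eax, ecx → eax=(-17)^(-8)=23
add edx, 4 → edx=208+4=212
sub esi, 2 → esi=10-2=8
cmp esi, 0  (cmp 8,0)
jne again: taken
sub ecx, 6 → ecx=(-8)-6=-14
imul ecx, 10 → ecx=(-14)*10=-140
mov ecx, [edx] → ecx=M[212]=11
xor eax, ecx → eax=23^11=28
add edx, 4 → edx=212+4=216
sub esi, 2 → esi=8-2=6
cmp esi, 0  (cmp 6,0)
jne again: taken
sub ecx, 6 → ecx=11-6=5
imul ecx, 10 → ecx=5*10=50
mov ecx, [edx] → ecx=M[216]=10
xor eax, ecx → eax=28^10=22
add edx, 4 → edx=216+4=220
sub esi, 2 → esi=6-2=4
cmp esi, 0  (cmp 4,0)
jne again: taken
sub ecx, 6 → ecx=10-6=4
imul ecx, 10 → ecx=4*10=40
mov ecx, [edx] → ecx=M[220]=5
xor eax, ecx → eax=22^5=19
add edx, 4 → edx=220+4=224
sub esi, 2 → esi=4-2=2
cmp esi, 0  (cmp 2,0)
jne again: taken
sub ecx, 6 → ecx=5-6=-1
imul ecx, 10 → ecx=(-1)*10=-10
mov ecx, [edx] → ecx=M[224]=10
xor eax, ecx → eax=19^10=25
add edx, 4 → edx=224+4=228
sub esi, 2 → esi=2-2=0
cmp esi, 0  (cmp 0,0)
jne again: not taken
mov [204], eax → M[204]=25
halt.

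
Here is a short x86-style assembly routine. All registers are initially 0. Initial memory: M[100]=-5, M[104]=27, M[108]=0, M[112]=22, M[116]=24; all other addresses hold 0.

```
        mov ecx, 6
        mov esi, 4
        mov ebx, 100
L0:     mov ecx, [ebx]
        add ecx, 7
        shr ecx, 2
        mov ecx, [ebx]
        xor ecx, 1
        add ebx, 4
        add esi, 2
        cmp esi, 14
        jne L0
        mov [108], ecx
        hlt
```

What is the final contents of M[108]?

mov ecx, 6 → ecx=6
mov esi, 4 → esi=4
mov ebx, 100 → ebx=100
mov ecx, [ebx] → ecx=M[100]=-5
add ecx, 7 → ecx=(-5)+7=2
shr ecx, 2 → ecx=2>>2=0
mov ecx, [ebx] → ecx=M[100]=-5
xor ecx, 1 → ecx=(-5)^1=-6
add ebx, 4 → ebx=100+4=104
add esi, 2 → esi=4+2=6
cmp esi, 14  (cmp 6,14)
jne L0: taken
mov ecx, [ebx] → ecx=M[104]=27
add ecx, 7 → ecx=27+7=34
shr ecx, 2 → ecx=34>>2=8
mov ecx, [ebx] → ecx=M[104]=27
xor ecx, 1 → ecx=27^1=26
add ebx, 4 → ebx=104+4=108
add esi, 2 → esi=6+2=8
cmp esi, 14  (cmp 8,14)
jne L0: taken
mov ecx, [ebx] → ecx=M[108]=0
add ecx, 7 → ecx=0+7=7
shr ecx, 2 → ecx=7>>2=1
mov ecx, [ebx] → ecx=M[108]=0
xor ecx, 1 → ecx=0^1=1
add ebx, 4 → ebx=108+4=112
add esi, 2 → esi=8+2=10
cmp esi, 14  (cmp 10,14)
jne L0: taken
mov ecx, [ebx] → ecx=M[112]=22
add ecx, 7 → ecx=22+7=29
shr ecx, 2 → ecx=29>>2=7
mov ecx, [ebx] → ecx=M[112]=22
xor ecx, 1 → ecx=22^1=23
add ebx, 4 → ebx=112+4=116
add esi, 2 → esi=10+2=12
cmp esi, 14  (cmp 12,14)
jne L0: taken
mov ecx, [ebx] → ecx=M[116]=24
add ecx, 7 → ecx=24+7=31
shr ecx, 2 → ecx=31>>2=7
mov ecx, [ebx] → ecx=M[116]=24
xor ecx, 1 → ecx=24^1=25
add ebx, 4 → ebx=116+4=120
add esi, 2 → esi=12+2=14
cmp esi, 14  (cmp 14,14)
jne L0: not taken
mov [108], ecx → M[108]=25
halt.

25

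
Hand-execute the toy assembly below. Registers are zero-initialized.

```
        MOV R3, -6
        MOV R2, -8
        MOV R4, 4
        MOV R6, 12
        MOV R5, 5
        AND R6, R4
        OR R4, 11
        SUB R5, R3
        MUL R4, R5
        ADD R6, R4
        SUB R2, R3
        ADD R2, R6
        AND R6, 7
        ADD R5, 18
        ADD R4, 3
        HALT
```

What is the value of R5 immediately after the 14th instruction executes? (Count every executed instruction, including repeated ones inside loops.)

29

after MOV R3, -6: R3=-6
after MOV R2, -8: R2=-8
after MOV R4, 4: R4=4
after MOV R6, 12: R6=12
after MOV R5, 5: R5=5
after AND R6, R4: R6=12&4=4
after OR R4, 11: R4=4|11=15
after SUB R5, R3: R5=5-(-6)=11
after MUL R4, R5: R4=15*11=165
after ADD R6, R4: R6=4+165=169
after SUB R2, R3: R2=(-8)-(-6)=-2
after ADD R2, R6: R2=(-2)+169=167
after AND R6, 7: R6=169&7=1
after ADD R5, 18: R5=11+18=29
After step 14: R5 = 29.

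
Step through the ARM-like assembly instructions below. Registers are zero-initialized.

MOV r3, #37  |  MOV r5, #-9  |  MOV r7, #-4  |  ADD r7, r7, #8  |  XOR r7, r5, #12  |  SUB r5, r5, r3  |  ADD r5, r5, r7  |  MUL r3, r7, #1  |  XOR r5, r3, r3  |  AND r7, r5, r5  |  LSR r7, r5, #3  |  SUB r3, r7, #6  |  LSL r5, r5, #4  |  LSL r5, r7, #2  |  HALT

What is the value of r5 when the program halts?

r3=37
r5=-9
r7=-4
r7=(-4)+8=4
r7=(-9)^12=-5
r5=(-9)-37=-46
r5=(-46)+(-5)=-51
r3=(-5)*1=-5
r5=(-5)^(-5)=0
r7=0&0=0
r7=0>>3=0
r3=0-6=-6
r5=0<<4=0
r5=0<<2=0
halt.

0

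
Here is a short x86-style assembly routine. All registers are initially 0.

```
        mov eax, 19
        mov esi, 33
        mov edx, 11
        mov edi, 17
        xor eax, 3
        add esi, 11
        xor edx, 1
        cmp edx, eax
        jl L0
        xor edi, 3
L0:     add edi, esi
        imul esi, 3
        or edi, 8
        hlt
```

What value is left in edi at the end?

61

mov eax, 19 → eax=19
mov esi, 33 → esi=33
mov edx, 11 → edx=11
mov edi, 17 → edi=17
xor eax, 3 → eax=19^3=16
add esi, 11 → esi=33+11=44
xor edx, 1 → edx=11^1=10
cmp edx, eax  (cmp 10,16)
jl L0: taken
add edi, esi → edi=17+44=61
imul esi, 3 → esi=44*3=132
or edi, 8 → edi=61|8=61
halt.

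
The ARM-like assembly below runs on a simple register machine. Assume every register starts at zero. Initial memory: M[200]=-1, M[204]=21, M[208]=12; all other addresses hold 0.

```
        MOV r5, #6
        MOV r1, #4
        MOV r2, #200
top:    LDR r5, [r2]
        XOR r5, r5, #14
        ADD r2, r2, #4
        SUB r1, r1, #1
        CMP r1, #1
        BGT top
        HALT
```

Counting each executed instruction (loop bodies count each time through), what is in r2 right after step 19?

212

r5=6
r1=4
r2=200
r5=M[200]=-1
r5=(-1)^14=-15
r2=200+4=204
r1=4-1=3
CMP r1, #1  (cmp 3,1)
BGT top: taken
r5=M[204]=21
r5=21^14=27
r2=204+4=208
r1=3-1=2
CMP r1, #1  (cmp 2,1)
BGT top: taken
r5=M[208]=12
r5=12^14=2
r2=208+4=212
r1=2-1=1
After step 19: r2 = 212.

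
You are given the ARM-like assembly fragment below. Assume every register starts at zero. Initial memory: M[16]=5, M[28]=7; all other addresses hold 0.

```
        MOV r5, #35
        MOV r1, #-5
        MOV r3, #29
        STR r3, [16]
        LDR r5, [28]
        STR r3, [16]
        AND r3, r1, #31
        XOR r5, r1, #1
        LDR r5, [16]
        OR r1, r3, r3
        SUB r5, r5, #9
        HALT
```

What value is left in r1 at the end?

27

MOV r5, #35 → r5=35
MOV r1, #-5 → r1=-5
MOV r3, #29 → r3=29
STR r3, [16] → M[16]=29
LDR r5, [28] → r5=M[28]=7
STR r3, [16] → M[16]=29
AND r3, r1, #31 → r3=(-5)&31=27
XOR r5, r1, #1 → r5=(-5)^1=-6
LDR r5, [16] → r5=M[16]=29
OR r1, r3, r3 → r1=27|27=27
SUB r5, r5, #9 → r5=29-9=20
halt.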